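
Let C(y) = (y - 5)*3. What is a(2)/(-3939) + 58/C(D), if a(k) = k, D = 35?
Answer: 38047/59085 ≈ 0.64394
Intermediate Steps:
C(y) = -15 + 3*y (C(y) = (-5 + y)*3 = -15 + 3*y)
a(2)/(-3939) + 58/C(D) = 2/(-3939) + 58/(-15 + 3*35) = 2*(-1/3939) + 58/(-15 + 105) = -2/3939 + 58/90 = -2/3939 + 58*(1/90) = -2/3939 + 29/45 = 38047/59085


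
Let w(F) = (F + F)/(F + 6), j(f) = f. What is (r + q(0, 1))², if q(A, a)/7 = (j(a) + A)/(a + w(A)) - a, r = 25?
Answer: 625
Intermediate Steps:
w(F) = 2*F/(6 + F) (w(F) = (2*F)/(6 + F) = 2*F/(6 + F))
q(A, a) = -7*a + 7*(A + a)/(a + 2*A/(6 + A)) (q(A, a) = 7*((a + A)/(a + 2*A/(6 + A)) - a) = 7*((A + a)/(a + 2*A/(6 + A)) - a) = 7*(-a + (A + a)/(a + 2*A/(6 + A))) = -7*a + 7*(A + a)/(a + 2*A/(6 + A)))
(r + q(0, 1))² = (25 + 7*((6 + 0)*(0 + 1 - 1*1²) - 2*0*1)/(2*0 + 1*(6 + 0)))² = (25 + 7*(6*(0 + 1 - 1*1) + 0)/(0 + 1*6))² = (25 + 7*(6*(0 + 1 - 1) + 0)/(0 + 6))² = (25 + 7*(6*0 + 0)/6)² = (25 + 7*(⅙)*(0 + 0))² = (25 + 7*(⅙)*0)² = (25 + 0)² = 25² = 625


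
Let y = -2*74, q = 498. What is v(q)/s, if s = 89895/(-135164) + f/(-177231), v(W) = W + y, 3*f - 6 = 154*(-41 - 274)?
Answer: -1197762544200/1963835599 ≈ -609.91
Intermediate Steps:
f = -16168 (f = 2 + (154*(-41 - 274))/3 = 2 + (154*(-315))/3 = 2 + (1/3)*(-48510) = 2 - 16170 = -16168)
y = -148
v(W) = -148 + W (v(W) = W - 148 = -148 + W)
s = -13746849193/23955250884 (s = 89895/(-135164) - 16168/(-177231) = 89895*(-1/135164) - 16168*(-1/177231) = -89895/135164 + 16168/177231 = -13746849193/23955250884 ≈ -0.57386)
v(q)/s = (-148 + 498)/(-13746849193/23955250884) = 350*(-23955250884/13746849193) = -1197762544200/1963835599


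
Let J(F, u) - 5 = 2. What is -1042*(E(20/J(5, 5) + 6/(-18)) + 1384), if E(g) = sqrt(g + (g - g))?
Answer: -1442128 - 1042*sqrt(1113)/21 ≈ -1.4438e+6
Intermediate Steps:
J(F, u) = 7 (J(F, u) = 5 + 2 = 7)
E(g) = sqrt(g) (E(g) = sqrt(g + 0) = sqrt(g))
-1042*(E(20/J(5, 5) + 6/(-18)) + 1384) = -1042*(sqrt(20/7 + 6/(-18)) + 1384) = -1042*(sqrt(20*(1/7) + 6*(-1/18)) + 1384) = -1042*(sqrt(20/7 - 1/3) + 1384) = -1042*(sqrt(53/21) + 1384) = -1042*(sqrt(1113)/21 + 1384) = -1042*(1384 + sqrt(1113)/21) = -1442128 - 1042*sqrt(1113)/21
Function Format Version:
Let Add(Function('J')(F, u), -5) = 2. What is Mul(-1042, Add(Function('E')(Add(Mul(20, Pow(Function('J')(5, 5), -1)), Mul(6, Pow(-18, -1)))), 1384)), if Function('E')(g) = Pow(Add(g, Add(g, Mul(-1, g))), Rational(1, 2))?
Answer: Add(-1442128, Mul(Rational(-1042, 21), Pow(1113, Rational(1, 2)))) ≈ -1.4438e+6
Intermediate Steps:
Function('J')(F, u) = 7 (Function('J')(F, u) = Add(5, 2) = 7)
Function('E')(g) = Pow(g, Rational(1, 2)) (Function('E')(g) = Pow(Add(g, 0), Rational(1, 2)) = Pow(g, Rational(1, 2)))
Mul(-1042, Add(Function('E')(Add(Mul(20, Pow(Function('J')(5, 5), -1)), Mul(6, Pow(-18, -1)))), 1384)) = Mul(-1042, Add(Pow(Add(Mul(20, Pow(7, -1)), Mul(6, Pow(-18, -1))), Rational(1, 2)), 1384)) = Mul(-1042, Add(Pow(Add(Mul(20, Rational(1, 7)), Mul(6, Rational(-1, 18))), Rational(1, 2)), 1384)) = Mul(-1042, Add(Pow(Add(Rational(20, 7), Rational(-1, 3)), Rational(1, 2)), 1384)) = Mul(-1042, Add(Pow(Rational(53, 21), Rational(1, 2)), 1384)) = Mul(-1042, Add(Mul(Rational(1, 21), Pow(1113, Rational(1, 2))), 1384)) = Mul(-1042, Add(1384, Mul(Rational(1, 21), Pow(1113, Rational(1, 2))))) = Add(-1442128, Mul(Rational(-1042, 21), Pow(1113, Rational(1, 2))))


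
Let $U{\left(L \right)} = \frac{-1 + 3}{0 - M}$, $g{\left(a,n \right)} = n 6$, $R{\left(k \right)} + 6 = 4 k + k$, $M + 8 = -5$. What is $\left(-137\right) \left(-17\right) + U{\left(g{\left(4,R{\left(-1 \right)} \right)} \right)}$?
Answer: $\frac{30279}{13} \approx 2329.2$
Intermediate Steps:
$M = -13$ ($M = -8 - 5 = -13$)
$R{\left(k \right)} = -6 + 5 k$ ($R{\left(k \right)} = -6 + \left(4 k + k\right) = -6 + 5 k$)
$g{\left(a,n \right)} = 6 n$
$U{\left(L \right)} = \frac{2}{13}$ ($U{\left(L \right)} = \frac{-1 + 3}{0 - -13} = \frac{2}{0 + 13} = \frac{2}{13}$)
$\left(-137\right) \left(-17\right) + U{\left(g{\left(4,R{\left(-1 \right)} \right)} \right)} = \left(-137\right) \left(-17\right) + \frac{2}{13} = 2329 + \frac{2}{13} = \frac{30279}{13}$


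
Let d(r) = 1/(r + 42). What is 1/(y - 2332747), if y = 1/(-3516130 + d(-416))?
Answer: -1315032621/3067638401540261 ≈ -4.2868e-7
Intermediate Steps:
d(r) = 1/(42 + r)
y = -374/1315032621 (y = 1/(-3516130 + 1/(42 - 416)) = 1/(-3516130 + 1/(-374)) = 1/(-3516130 - 1/374) = 1/(-1315032621/374) = -374/1315032621 ≈ -2.8440e-7)
1/(y - 2332747) = 1/(-374/1315032621 - 2332747) = 1/(-3067638401540261/1315032621) = -1315032621/3067638401540261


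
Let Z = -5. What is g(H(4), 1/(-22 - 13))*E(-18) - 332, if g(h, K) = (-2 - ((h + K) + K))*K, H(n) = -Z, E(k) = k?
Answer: -411074/1225 ≈ -335.57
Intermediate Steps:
H(n) = 5 (H(n) = -1*(-5) = 5)
g(h, K) = K*(-2 - h - 2*K) (g(h, K) = (-2 - ((K + h) + K))*K = (-2 - (h + 2*K))*K = (-2 + (-h - 2*K))*K = (-2 - h - 2*K)*K = K*(-2 - h - 2*K))
g(H(4), 1/(-22 - 13))*E(-18) - 332 = -(2 + 5 + 2/(-22 - 13))/(-22 - 13)*(-18) - 332 = -1*(2 + 5 + 2/(-35))/(-35)*(-18) - 332 = -1*(-1/35)*(2 + 5 + 2*(-1/35))*(-18) - 332 = -1*(-1/35)*(2 + 5 - 2/35)*(-18) - 332 = -1*(-1/35)*243/35*(-18) - 332 = (243/1225)*(-18) - 332 = -4374/1225 - 332 = -411074/1225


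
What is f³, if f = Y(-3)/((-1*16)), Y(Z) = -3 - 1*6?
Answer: 729/4096 ≈ 0.17798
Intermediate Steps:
Y(Z) = -9 (Y(Z) = -3 - 6 = -9)
f = 9/16 (f = -9/((-1*16)) = -9/(-16) = -9*(-1/16) = 9/16 ≈ 0.56250)
f³ = (9/16)³ = 729/4096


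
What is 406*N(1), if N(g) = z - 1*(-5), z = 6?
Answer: 4466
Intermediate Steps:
N(g) = 11 (N(g) = 6 - 1*(-5) = 6 + 5 = 11)
406*N(1) = 406*11 = 4466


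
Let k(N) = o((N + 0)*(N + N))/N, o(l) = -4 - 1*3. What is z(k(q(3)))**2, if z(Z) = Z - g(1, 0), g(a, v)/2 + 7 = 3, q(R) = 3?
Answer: 289/9 ≈ 32.111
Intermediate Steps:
g(a, v) = -8 (g(a, v) = -14 + 2*3 = -14 + 6 = -8)
o(l) = -7 (o(l) = -4 - 3 = -7)
k(N) = -7/N
z(Z) = 8 + Z (z(Z) = Z - 1*(-8) = Z + 8 = 8 + Z)
z(k(q(3)))**2 = (8 - 7/3)**2 = (17/3)**2 = 289/9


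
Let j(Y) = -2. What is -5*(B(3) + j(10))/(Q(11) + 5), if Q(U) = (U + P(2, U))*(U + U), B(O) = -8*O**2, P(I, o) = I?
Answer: 370/291 ≈ 1.2715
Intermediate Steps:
Q(U) = 2*U*(2 + U) (Q(U) = (U + 2)*(U + U) = (2 + U)*(2*U) = 2*U*(2 + U))
-5*(B(3) + j(10))/(Q(11) + 5) = -5*(-8*3**2 - 2)/(2*11*(2 + 11) + 5) = -5*(-8*9 - 2)/(2*11*13 + 5) = -5*(-72 - 2)/(286 + 5) = -(-370)/291 = -5*(-74/291) = 370/291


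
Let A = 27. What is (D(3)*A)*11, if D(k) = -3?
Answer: -891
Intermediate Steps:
(D(3)*A)*11 = -3*27*11 = -81*11 = -891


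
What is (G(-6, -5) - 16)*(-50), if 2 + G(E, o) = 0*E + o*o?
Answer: -350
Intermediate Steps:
G(E, o) = -2 + o² (G(E, o) = -2 + (0*E + o*o) = -2 + (0 + o²) = -2 + o²)
(G(-6, -5) - 16)*(-50) = ((-2 + (-5)²) - 16)*(-50) = ((-2 + 25) - 16)*(-50) = (23 - 16)*(-50) = 7*(-50) = -350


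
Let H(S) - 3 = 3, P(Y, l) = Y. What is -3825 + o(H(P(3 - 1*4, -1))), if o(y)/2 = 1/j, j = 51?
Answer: -195073/51 ≈ -3825.0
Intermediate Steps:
H(S) = 6 (H(S) = 3 + 3 = 6)
o(y) = 2/51
-3825 + o(H(P(3 - 1*4, -1))) = -3825 + 2/51 = -195073/51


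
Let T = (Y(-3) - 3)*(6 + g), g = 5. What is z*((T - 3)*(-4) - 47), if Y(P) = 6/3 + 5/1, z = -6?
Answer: 1266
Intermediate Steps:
Y(P) = 7 (Y(P) = 6*(⅓) + 5*1 = 2 + 5 = 7)
T = 44 (T = (7 - 3)*(6 + 5) = 4*11 = 44)
z*((T - 3)*(-4) - 47) = -6*((44 - 3)*(-4) - 47) = -6*(41*(-4) - 47) = -6*(-164 - 47) = -6*(-211) = 1266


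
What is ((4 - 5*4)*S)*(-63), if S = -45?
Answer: -45360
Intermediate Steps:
((4 - 5*4)*S)*(-63) = ((4 - 5*4)*(-45))*(-63) = ((4 - 20)*(-45))*(-63) = -16*(-45)*(-63) = 720*(-63) = -45360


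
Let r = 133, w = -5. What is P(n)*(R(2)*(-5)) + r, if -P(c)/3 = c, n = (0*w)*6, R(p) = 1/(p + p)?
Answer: 133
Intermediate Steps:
R(p) = 1/(2*p)
n = 0 (n = (0*(-5))*6 = 0*6 = 0)
P(c) = -3*c
P(n)*(R(2)*(-5)) + r = (-3*0)*(((½)/2)*(-5)) + 133 = 0*(((½)*(½))*(-5)) + 133 = 0*((¼)*(-5)) + 133 = 0*(-5/4) + 133 = 0 + 133 = 133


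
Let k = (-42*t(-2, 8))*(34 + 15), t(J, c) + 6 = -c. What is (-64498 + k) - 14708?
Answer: -50394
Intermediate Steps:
t(J, c) = -6 - c
k = 28812 (k = (-42*(-6 - 1*8))*(34 + 15) = -42*(-6 - 8)*49 = -42*(-14)*49 = 588*49 = 28812)
(-64498 + k) - 14708 = (-64498 + 28812) - 14708 = -35686 - 14708 = -50394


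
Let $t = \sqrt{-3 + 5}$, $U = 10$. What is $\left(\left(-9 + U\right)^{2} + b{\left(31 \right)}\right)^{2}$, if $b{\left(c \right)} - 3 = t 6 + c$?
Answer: $1297 + 420 \sqrt{2} \approx 1891.0$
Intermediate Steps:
$t = \sqrt{2} \approx 1.4142$
$b{\left(c \right)} = 3 + c + 6 \sqrt{2}$ ($b{\left(c \right)} = 3 + \left(\sqrt{2} \cdot 6 + c\right) = 3 + \left(6 \sqrt{2} + c\right) = 3 + \left(c + 6 \sqrt{2}\right) = 3 + c + 6 \sqrt{2}$)
$\left(\left(-9 + U\right)^{2} + b{\left(31 \right)}\right)^{2} = \left(\left(-9 + 10\right)^{2} + \left(3 + 31 + 6 \sqrt{2}\right)\right)^{2} = \left(1^{2} + \left(34 + 6 \sqrt{2}\right)\right)^{2} = \left(1 + \left(34 + 6 \sqrt{2}\right)\right)^{2} = \left(35 + 6 \sqrt{2}\right)^{2}$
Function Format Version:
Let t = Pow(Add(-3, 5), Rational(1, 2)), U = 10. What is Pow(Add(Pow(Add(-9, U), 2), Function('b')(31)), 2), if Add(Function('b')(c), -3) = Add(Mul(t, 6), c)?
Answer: Add(1297, Mul(420, Pow(2, Rational(1, 2)))) ≈ 1891.0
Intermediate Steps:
t = Pow(2, Rational(1, 2)) ≈ 1.4142
Function('b')(c) = Add(3, c, Mul(6, Pow(2, Rational(1, 2)))) (Function('b')(c) = Add(3, Add(Mul(Pow(2, Rational(1, 2)), 6), c)) = Add(3, Add(Mul(6, Pow(2, Rational(1, 2))), c)) = Add(3, Add(c, Mul(6, Pow(2, Rational(1, 2))))) = Add(3, c, Mul(6, Pow(2, Rational(1, 2)))))
Pow(Add(Pow(Add(-9, U), 2), Function('b')(31)), 2) = Pow(Add(Pow(Add(-9, 10), 2), Add(3, 31, Mul(6, Pow(2, Rational(1, 2))))), 2) = Pow(Add(Pow(1, 2), Add(34, Mul(6, Pow(2, Rational(1, 2))))), 2) = Pow(Add(1, Add(34, Mul(6, Pow(2, Rational(1, 2))))), 2) = Pow(Add(35, Mul(6, Pow(2, Rational(1, 2)))), 2)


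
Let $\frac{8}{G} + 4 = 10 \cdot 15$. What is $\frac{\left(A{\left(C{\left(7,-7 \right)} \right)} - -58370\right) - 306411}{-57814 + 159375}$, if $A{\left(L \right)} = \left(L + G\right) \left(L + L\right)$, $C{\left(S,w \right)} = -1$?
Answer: $- \frac{18106855}{7413953} \approx -2.4423$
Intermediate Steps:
$G = \frac{4}{73}$ ($G = \frac{8}{-4 + 10 \cdot 15} = \frac{8}{-4 + 150} = \frac{8}{146} = 8 \cdot \frac{1}{146} = \frac{4}{73} \approx 0.054795$)
$A{\left(L \right)} = 2 L \left(\frac{4}{73} + L\right)$ ($A{\left(L \right)} = \left(L + \frac{4}{73}\right) \left(L + L\right) = \left(\frac{4}{73} + L\right) 2 L = 2 L \left(\frac{4}{73} + L\right)$)
$\frac{\left(A{\left(C{\left(7,-7 \right)} \right)} - -58370\right) - 306411}{-57814 + 159375} = \frac{\left(\frac{2}{73} \left(-1\right) \left(4 + 73 \left(-1\right)\right) - -58370\right) - 306411}{-57814 + 159375} = \frac{\left(\frac{2}{73} \left(-1\right) \left(4 - 73\right) + 58370\right) - 306411}{101561} = \left(\left(\frac{2}{73} \left(-1\right) \left(-69\right) + 58370\right) - 306411\right) \frac{1}{101561} = \left(\left(\frac{138}{73} + 58370\right) - 306411\right) \frac{1}{101561} = \left(\frac{4261148}{73} - 306411\right) \frac{1}{101561} = \left(- \frac{18106855}{73}\right) \frac{1}{101561} = - \frac{18106855}{7413953}$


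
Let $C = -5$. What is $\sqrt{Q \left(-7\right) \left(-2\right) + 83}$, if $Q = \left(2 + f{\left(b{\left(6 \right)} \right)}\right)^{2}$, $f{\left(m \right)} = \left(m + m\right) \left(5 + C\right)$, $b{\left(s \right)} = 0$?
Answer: $\sqrt{139} \approx 11.79$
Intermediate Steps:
$f{\left(m \right)} = 0$ ($f{\left(m \right)} = \left(m + m\right) \left(5 - 5\right) = 2 m 0 = 0$)
$Q = 4$ ($Q = \left(2 + 0\right)^{2} = 2^{2} = 4$)
$\sqrt{Q \left(-7\right) \left(-2\right) + 83} = \sqrt{4 \left(-7\right) \left(-2\right) + 83} = \sqrt{\left(-28\right) \left(-2\right) + 83} = \sqrt{56 + 83} = \sqrt{139}$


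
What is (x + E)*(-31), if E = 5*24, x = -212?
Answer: 2852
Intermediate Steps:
E = 120
(x + E)*(-31) = (-212 + 120)*(-31) = -92*(-31) = 2852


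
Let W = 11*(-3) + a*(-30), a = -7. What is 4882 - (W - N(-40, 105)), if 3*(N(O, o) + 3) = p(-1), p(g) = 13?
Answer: 14119/3 ≈ 4706.3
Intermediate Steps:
N(O, o) = 4/3 (N(O, o) = -3 + (1/3)*13 = -3 + 13/3 = 4/3)
W = 177 (W = 11*(-3) - 7*(-30) = -33 + 210 = 177)
4882 - (W - N(-40, 105)) = 4882 - (177 - 1*4/3) = 4882 - (177 - 4/3) = 4882 - 1*527/3 = 4882 - 527/3 = 14119/3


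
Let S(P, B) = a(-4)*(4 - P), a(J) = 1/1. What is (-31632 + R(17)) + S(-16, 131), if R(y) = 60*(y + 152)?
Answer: -21472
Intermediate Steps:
a(J) = 1
S(P, B) = 4 - P (S(P, B) = 1*(4 - P) = 4 - P)
R(y) = 9120 + 60*y (R(y) = 60*(152 + y) = 9120 + 60*y)
(-31632 + R(17)) + S(-16, 131) = (-31632 + (9120 + 60*17)) + (4 - 1*(-16)) = (-31632 + (9120 + 1020)) + (4 + 16) = (-31632 + 10140) + 20 = -21492 + 20 = -21472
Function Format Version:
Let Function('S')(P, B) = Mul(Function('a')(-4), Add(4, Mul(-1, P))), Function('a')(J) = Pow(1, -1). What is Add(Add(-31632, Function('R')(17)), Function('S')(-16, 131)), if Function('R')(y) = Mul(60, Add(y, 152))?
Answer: -21472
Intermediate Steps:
Function('a')(J) = 1
Function('S')(P, B) = Add(4, Mul(-1, P)) (Function('S')(P, B) = Mul(1, Add(4, Mul(-1, P))) = Add(4, Mul(-1, P)))
Function('R')(y) = Add(9120, Mul(60, y)) (Function('R')(y) = Mul(60, Add(152, y)) = Add(9120, Mul(60, y)))
Add(Add(-31632, Function('R')(17)), Function('S')(-16, 131)) = Add(Add(-31632, Add(9120, Mul(60, 17))), Add(4, Mul(-1, -16))) = Add(Add(-31632, Add(9120, 1020)), Add(4, 16)) = Add(Add(-31632, 10140), 20) = Add(-21492, 20) = -21472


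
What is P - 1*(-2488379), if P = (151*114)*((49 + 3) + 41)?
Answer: 4089281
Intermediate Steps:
P = 1600902 (P = 17214*(52 + 41) = 17214*93 = 1600902)
P - 1*(-2488379) = 1600902 - 1*(-2488379) = 1600902 + 2488379 = 4089281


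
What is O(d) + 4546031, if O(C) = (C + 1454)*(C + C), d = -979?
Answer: 3615981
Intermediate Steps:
O(C) = 2*C*(1454 + C) (O(C) = (1454 + C)*(2*C) = 2*C*(1454 + C))
O(d) + 4546031 = 2*(-979)*(1454 - 979) + 4546031 = 2*(-979)*475 + 4546031 = -930050 + 4546031 = 3615981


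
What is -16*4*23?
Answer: -1472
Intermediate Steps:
-16*4*23 = -64*23 = -1472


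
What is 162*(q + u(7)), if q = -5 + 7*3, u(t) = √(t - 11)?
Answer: 2592 + 324*I ≈ 2592.0 + 324.0*I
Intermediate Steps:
u(t) = √(-11 + t)
q = 16 (q = -5 + 21 = 16)
162*(q + u(7)) = 162*(16 + √(-11 + 7)) = 162*(16 + √(-4)) = 162*(16 + 2*I) = 2592 + 324*I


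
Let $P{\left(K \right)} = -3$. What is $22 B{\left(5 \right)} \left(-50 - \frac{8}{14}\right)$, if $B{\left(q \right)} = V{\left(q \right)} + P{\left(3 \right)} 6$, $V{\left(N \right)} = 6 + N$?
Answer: $7788$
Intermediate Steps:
$B{\left(q \right)} = -12 + q$ ($B{\left(q \right)} = \left(6 + q\right) - 18 = -12 + q$)
$22 B{\left(5 \right)} \left(-50 - \frac{8}{14}\right) = 22 \left(-12 + 5\right) \left(-50 - \frac{8}{14}\right) = 22 \left(-7\right) \left(-50 - \frac{4}{7}\right) = - 154 \left(-50 - \frac{4}{7}\right) = \left(-154\right) \left(- \frac{354}{7}\right) = 7788$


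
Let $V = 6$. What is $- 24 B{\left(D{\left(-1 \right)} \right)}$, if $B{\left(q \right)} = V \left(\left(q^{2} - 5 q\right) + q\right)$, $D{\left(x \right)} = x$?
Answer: $-720$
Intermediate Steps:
$B{\left(q \right)} = - 24 q + 6 q^{2}$ ($B{\left(q \right)} = 6 \left(\left(q^{2} - 5 q\right) + q\right) = 6 \left(q^{2} - 4 q\right) = - 24 q + 6 q^{2}$)
$- 24 B{\left(D{\left(-1 \right)} \right)} = - 24 \cdot 6 \left(-1\right) \left(-4 - 1\right) = - 24 \cdot 6 \left(-1\right) \left(-5\right) = \left(-24\right) 30 = -720$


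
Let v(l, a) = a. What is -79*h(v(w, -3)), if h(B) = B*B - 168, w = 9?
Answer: 12561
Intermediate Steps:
h(B) = -168 + B² (h(B) = B² - 168 = -168 + B²)
-79*h(v(w, -3)) = -79*(-168 + (-3)²) = -79*(-168 + 9) = -79*(-159) = 12561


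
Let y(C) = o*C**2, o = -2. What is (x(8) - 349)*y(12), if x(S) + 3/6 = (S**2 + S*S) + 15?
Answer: 59472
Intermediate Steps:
x(S) = 29/2 + 2*S**2 (x(S) = -1/2 + ((S**2 + S*S) + 15) = -1/2 + ((S**2 + S**2) + 15) = -1/2 + (2*S**2 + 15) = -1/2 + (15 + 2*S**2) = 29/2 + 2*S**2)
y(C) = -2*C**2
(x(8) - 349)*y(12) = ((29/2 + 2*8**2) - 349)*(-2*12**2) = ((29/2 + 2*64) - 349)*(-2*144) = ((29/2 + 128) - 349)*(-288) = (285/2 - 349)*(-288) = -413/2*(-288) = 59472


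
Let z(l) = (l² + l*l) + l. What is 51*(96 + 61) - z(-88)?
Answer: -7393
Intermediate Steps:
z(l) = l + 2*l² (z(l) = (l² + l²) + l = 2*l² + l = l + 2*l²)
51*(96 + 61) - z(-88) = 51*(96 + 61) - (-88)*(1 + 2*(-88)) = 51*157 - (-88)*(1 - 176) = 8007 - (-88)*(-175) = 8007 - 1*15400 = 8007 - 15400 = -7393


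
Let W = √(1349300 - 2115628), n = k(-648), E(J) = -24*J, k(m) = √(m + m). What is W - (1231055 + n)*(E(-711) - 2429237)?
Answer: 2969517632515 + 86838228*I + 2*I*√191582 ≈ 2.9695e+12 + 8.6839e+7*I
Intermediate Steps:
k(m) = √2*√m (k(m) = √(2*m) = √2*√m)
n = 36*I (n = √2*√(-648) = √2*(18*I*√2) = 36*I ≈ 36.0*I)
W = 2*I*√191582 (W = √(-766328) = 2*I*√191582 ≈ 875.4*I)
W - (1231055 + n)*(E(-711) - 2429237) = 2*I*√191582 - (1231055 + 36*I)*(-24*(-711) - 2429237) = 2*I*√191582 - (1231055 + 36*I)*(17064 - 2429237) = 2*I*√191582 - (1231055 + 36*I)*(-2412173) = 2*I*√191582 - (-2969517632515 - 86838228*I) = 2*I*√191582 + (2969517632515 + 86838228*I) = 2969517632515 + 86838228*I + 2*I*√191582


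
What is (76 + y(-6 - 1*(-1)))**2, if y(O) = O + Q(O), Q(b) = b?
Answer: 4356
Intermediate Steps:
y(O) = 2*O (y(O) = O + O = 2*O)
(76 + y(-6 - 1*(-1)))**2 = (76 + 2*(-6 - 1*(-1)))**2 = (76 + 2*(-6 + 1))**2 = (76 + 2*(-5))**2 = (76 - 10)**2 = 66**2 = 4356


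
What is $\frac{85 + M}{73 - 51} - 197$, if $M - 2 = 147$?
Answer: $- \frac{2050}{11} \approx -186.36$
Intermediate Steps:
$M = 149$ ($M = 2 + 147 = 149$)
$\frac{85 + M}{73 - 51} - 197 = \frac{85 + 149}{73 - 51} - 197 = \frac{234}{22} - 197 = 234 \cdot \frac{1}{22} - 197 = \frac{117}{11} - 197 = - \frac{2050}{11}$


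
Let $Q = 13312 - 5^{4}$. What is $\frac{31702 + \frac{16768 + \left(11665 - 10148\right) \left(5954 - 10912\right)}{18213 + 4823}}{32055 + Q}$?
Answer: $\frac{361391377}{515338356} \approx 0.70127$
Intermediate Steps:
$Q = 12687$ ($Q = 13312 - 625 = 12687$)
$\frac{31702 + \frac{16768 + \left(11665 - 10148\right) \left(5954 - 10912\right)}{18213 + 4823}}{32055 + Q} = \frac{31702 + \frac{16768 + \left(11665 - 10148\right) \left(5954 - 10912\right)}{18213 + 4823}}{32055 + 12687} = \frac{31702 + \frac{16768 + 1517 \left(-4958\right)}{23036}}{44742} = \left(31702 + \left(16768 - 7521286\right) \frac{1}{23036}\right) \frac{1}{44742} = \left(31702 - \frac{3752259}{11518}\right) \frac{1}{44742} = \frac{361391377}{11518} \cdot \frac{1}{44742} = \frac{361391377}{515338356}$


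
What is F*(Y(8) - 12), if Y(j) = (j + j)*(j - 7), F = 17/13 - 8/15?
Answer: 604/195 ≈ 3.0974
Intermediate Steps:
F = 151/195 (F = 17*(1/13) - 8*1/15 = 17/13 - 8/15 = 151/195 ≈ 0.77436)
Y(j) = 2*j*(-7 + j) (Y(j) = (2*j)*(-7 + j) = 2*j*(-7 + j))
F*(Y(8) - 12) = 151*(2*8*(-7 + 8) - 12)/195 = 151*(2*8*1 - 12)/195 = 151*(16 - 12)/195 = (151/195)*4 = 604/195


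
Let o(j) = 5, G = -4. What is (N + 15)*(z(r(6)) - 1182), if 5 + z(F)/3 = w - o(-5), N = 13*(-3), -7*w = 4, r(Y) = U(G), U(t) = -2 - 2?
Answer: 203904/7 ≈ 29129.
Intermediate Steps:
U(t) = -4
r(Y) = -4
w = -4/7 (w = -⅐*4 = -4/7 ≈ -0.57143)
N = -39
z(F) = -222/7 (z(F) = -15 + 3*(-4/7 - 1*5) = -15 + 3*(-4/7 - 5) = -15 + 3*(-39/7) = -15 - 117/7 = -222/7)
(N + 15)*(z(r(6)) - 1182) = (-39 + 15)*(-222/7 - 1182) = -24*(-8496/7) = 203904/7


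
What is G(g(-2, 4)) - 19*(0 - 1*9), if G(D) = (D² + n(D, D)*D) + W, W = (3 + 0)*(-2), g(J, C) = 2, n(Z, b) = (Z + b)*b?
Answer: 185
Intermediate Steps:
n(Z, b) = b*(Z + b)
W = -6 (W = 3*(-2) = -6)
G(D) = -6 + D² + 2*D³ (G(D) = (D² + (D*(D + D))*D) - 6 = (D² + (D*(2*D))*D) - 6 = (D² + (2*D²)*D) - 6 = (D² + 2*D³) - 6 = -6 + D² + 2*D³)
G(g(-2, 4)) - 19*(0 - 1*9) = (-6 + 2² + 2*2³) - 19*(0 - 1*9) = (-6 + 4 + 2*8) - 19*(0 - 9) = (-6 + 4 + 16) - 19*(-9) = 14 + 171 = 185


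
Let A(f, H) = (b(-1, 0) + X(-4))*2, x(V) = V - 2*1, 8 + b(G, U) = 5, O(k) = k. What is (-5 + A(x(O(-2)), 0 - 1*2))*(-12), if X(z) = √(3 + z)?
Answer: 132 - 24*I ≈ 132.0 - 24.0*I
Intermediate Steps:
b(G, U) = -3 (b(G, U) = -8 + 5 = -3)
x(V) = -2 + V (x(V) = V - 2 = -2 + V)
A(f, H) = -6 + 2*I (A(f, H) = (-3 + √(3 - 4))*2 = (-3 + √(-1))*2 = (-3 + I)*2 = -6 + 2*I)
(-5 + A(x(O(-2)), 0 - 1*2))*(-12) = (-5 + (-6 + 2*I))*(-12) = (-11 + 2*I)*(-12) = 132 - 24*I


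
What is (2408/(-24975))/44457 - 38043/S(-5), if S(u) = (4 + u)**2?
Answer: -6034237048019/158616225 ≈ -38043.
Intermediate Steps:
(2408/(-24975))/44457 - 38043/S(-5) = (2408/(-24975))/44457 - 38043/(4 - 5)**2 = (2408*(-1/24975))*(1/44457) - 38043/((-1)**2) = -2408/24975*1/44457 - 38043/1 = -344/158616225 - 38043*1 = -344/158616225 - 38043 = -6034237048019/158616225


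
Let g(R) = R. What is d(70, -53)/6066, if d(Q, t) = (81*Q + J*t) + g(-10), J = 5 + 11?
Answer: 802/1011 ≈ 0.79327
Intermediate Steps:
J = 16
d(Q, t) = -10 + 16*t + 81*Q (d(Q, t) = (81*Q + 16*t) - 10 = (16*t + 81*Q) - 10 = -10 + 16*t + 81*Q)
d(70, -53)/6066 = (-10 + 16*(-53) + 81*70)/6066 = (-10 - 848 + 5670)*(1/6066) = 4812*(1/6066) = 802/1011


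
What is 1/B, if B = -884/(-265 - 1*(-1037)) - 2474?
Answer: -193/477703 ≈ -0.00040402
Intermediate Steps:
B = -477703/193 (B = -884/(-265 + 1037) - 2474 = -884/772 - 2474 = -884*1/772 - 2474 = -221/193 - 2474 = -477703/193 ≈ -2475.1)
1/B = 1/(-477703/193) = -193/477703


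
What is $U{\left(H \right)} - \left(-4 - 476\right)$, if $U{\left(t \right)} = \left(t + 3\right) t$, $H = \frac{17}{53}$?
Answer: $\frac{1351312}{2809} \approx 481.06$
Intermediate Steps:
$H = \frac{17}{53}$ ($H = 17 \cdot \frac{1}{53} = \frac{17}{53} \approx 0.32075$)
$U{\left(t \right)} = t \left(3 + t\right)$ ($U{\left(t \right)} = \left(3 + t\right) t = t \left(3 + t\right)$)
$U{\left(H \right)} - \left(-4 - 476\right) = \frac{17 \left(3 + \frac{17}{53}\right)}{53} - \left(-4 - 476\right) = \frac{17}{53} \cdot \frac{176}{53} - \left(-4 - 476\right) = \frac{2992}{2809} - -480 = \frac{2992}{2809} + 480 = \frac{1351312}{2809}$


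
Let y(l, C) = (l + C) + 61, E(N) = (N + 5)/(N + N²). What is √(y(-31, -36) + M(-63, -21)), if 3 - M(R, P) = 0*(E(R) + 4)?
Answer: I*√3 ≈ 1.732*I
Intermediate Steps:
E(N) = (5 + N)/(N + N²)
y(l, C) = 61 + C + l (y(l, C) = (C + l) + 61 = 61 + C + l)
M(R, P) = 3 (M(R, P) = 3 - 0*((5 + R)/(R*(1 + R)) + 4) = 3 - 0*(4 + (5 + R)/(R*(1 + R))) = 3 - 1*0 = 3 + 0 = 3)
√(y(-31, -36) + M(-63, -21)) = √((61 - 36 - 31) + 3) = √(-6 + 3) = √(-3) = I*√3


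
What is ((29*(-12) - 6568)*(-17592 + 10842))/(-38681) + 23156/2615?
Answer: -121180347764/101150815 ≈ -1198.0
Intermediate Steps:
((29*(-12) - 6568)*(-17592 + 10842))/(-38681) + 23156/2615 = ((-348 - 6568)*(-6750))*(-1/38681) + 23156*(1/2615) = -6916*(-6750)*(-1/38681) + 23156/2615 = 46683000*(-1/38681) + 23156/2615 = -46683000/38681 + 23156/2615 = -121180347764/101150815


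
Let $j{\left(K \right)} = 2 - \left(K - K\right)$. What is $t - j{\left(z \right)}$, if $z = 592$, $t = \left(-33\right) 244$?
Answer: $-8054$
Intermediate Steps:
$t = -8052$
$j{\left(K \right)} = 2$ ($j{\left(K \right)} = 2 - 0 = 2 + 0 = 2$)
$t - j{\left(z \right)} = -8052 - 2 = -8054$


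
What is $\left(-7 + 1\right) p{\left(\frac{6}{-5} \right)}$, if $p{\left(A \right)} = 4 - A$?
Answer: $- \frac{156}{5} \approx -31.2$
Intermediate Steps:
$\left(-7 + 1\right) p{\left(\frac{6}{-5} \right)} = \left(-7 + 1\right) \left(4 - \frac{6}{-5}\right) = - 6 \left(4 - 6 \left(- \frac{1}{5}\right)\right) = - 6 \left(4 - - \frac{6}{5}\right) = - 6 \left(4 + \frac{6}{5}\right) = \left(-6\right) \frac{26}{5} = - \frac{156}{5}$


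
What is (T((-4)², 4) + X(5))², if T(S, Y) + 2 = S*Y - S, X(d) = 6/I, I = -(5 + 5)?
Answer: 51529/25 ≈ 2061.2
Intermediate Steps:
I = -10 (I = -1*10 = -10)
X(d) = -⅗ (X(d) = 6/(-10) = 6*(-⅒) = -⅗)
T(S, Y) = -2 - S + S*Y (T(S, Y) = -2 + (S*Y - S) = -2 + (-S + S*Y) = -2 - S + S*Y)
(T((-4)², 4) + X(5))² = ((-2 - 1*(-4)² + (-4)²*4) - ⅗)² = ((-2 - 1*16 + 16*4) - ⅗)² = ((-2 - 16 + 64) - ⅗)² = (46 - ⅗)² = (227/5)² = 51529/25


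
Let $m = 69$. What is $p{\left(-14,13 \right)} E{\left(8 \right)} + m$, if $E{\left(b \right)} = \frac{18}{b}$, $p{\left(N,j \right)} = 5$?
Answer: $\frac{321}{4} \approx 80.25$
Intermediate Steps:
$p{\left(-14,13 \right)} E{\left(8 \right)} + m = 5 \cdot \frac{18}{8} + 69 = 5 \cdot 18 \cdot \frac{1}{8} + 69 = 5 \cdot \frac{9}{4} + 69 = \frac{45}{4} + 69 = \frac{321}{4}$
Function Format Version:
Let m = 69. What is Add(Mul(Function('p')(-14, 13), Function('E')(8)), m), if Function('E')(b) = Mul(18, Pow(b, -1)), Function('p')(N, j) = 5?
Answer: Rational(321, 4) ≈ 80.250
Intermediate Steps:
Add(Mul(Function('p')(-14, 13), Function('E')(8)), m) = Add(Mul(5, Mul(18, Pow(8, -1))), 69) = Add(Mul(5, Mul(18, Rational(1, 8))), 69) = Add(Mul(5, Rational(9, 4)), 69) = Add(Rational(45, 4), 69) = Rational(321, 4)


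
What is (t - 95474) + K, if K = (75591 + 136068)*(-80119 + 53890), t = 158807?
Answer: -5551540578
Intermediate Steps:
K = -5551603911 (K = 211659*(-26229) = -5551603911)
(t - 95474) + K = (158807 - 95474) - 5551603911 = 63333 - 5551603911 = -5551540578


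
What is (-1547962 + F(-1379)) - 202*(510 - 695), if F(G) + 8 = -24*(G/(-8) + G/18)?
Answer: -4538695/3 ≈ -1.5129e+6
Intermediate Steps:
F(G) = -8 + 5*G/3 (F(G) = -8 - 24*(G/(-8) + G/18) = -8 - 24*(G*(-1/8) + G*(1/18)) = -8 - 24*(-G/8 + G/18) = -8 - (-5)*G/3 = -8 + 5*G/3)
(-1547962 + F(-1379)) - 202*(510 - 695) = (-1547962 + (-8 + (5/3)*(-1379))) - 202*(510 - 695) = (-1547962 + (-8 - 6895/3)) - 202*(-185) = (-1547962 - 6919/3) + 37370 = -4650805/3 + 37370 = -4538695/3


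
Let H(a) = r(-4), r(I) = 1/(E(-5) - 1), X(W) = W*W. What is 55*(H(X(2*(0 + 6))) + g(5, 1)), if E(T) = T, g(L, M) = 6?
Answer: 1925/6 ≈ 320.83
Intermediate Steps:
X(W) = W²
r(I) = -⅙ (r(I) = 1/(-5 - 1) = 1/(-6) = -⅙)
H(a) = -⅙
55*(H(X(2*(0 + 6))) + g(5, 1)) = 55*(-⅙ + 6) = 55*(35/6) = 1925/6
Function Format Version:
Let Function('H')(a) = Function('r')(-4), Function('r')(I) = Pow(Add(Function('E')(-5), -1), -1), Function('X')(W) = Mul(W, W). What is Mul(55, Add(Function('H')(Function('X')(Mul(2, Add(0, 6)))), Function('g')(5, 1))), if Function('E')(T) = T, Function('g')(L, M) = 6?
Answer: Rational(1925, 6) ≈ 320.83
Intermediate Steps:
Function('X')(W) = Pow(W, 2)
Function('r')(I) = Rational(-1, 6) (Function('r')(I) = Pow(Add(-5, -1), -1) = Pow(-6, -1) = Rational(-1, 6))
Function('H')(a) = Rational(-1, 6)
Mul(55, Add(Function('H')(Function('X')(Mul(2, Add(0, 6)))), Function('g')(5, 1))) = Mul(55, Add(Rational(-1, 6), 6)) = Mul(55, Rational(35, 6)) = Rational(1925, 6)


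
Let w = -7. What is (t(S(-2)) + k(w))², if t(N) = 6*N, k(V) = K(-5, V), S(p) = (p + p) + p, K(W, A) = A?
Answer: 1849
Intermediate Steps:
S(p) = 3*p (S(p) = 2*p + p = 3*p)
k(V) = V
(t(S(-2)) + k(w))² = (6*(3*(-2)) - 7)² = (6*(-6) - 7)² = (-36 - 7)² = (-43)² = 1849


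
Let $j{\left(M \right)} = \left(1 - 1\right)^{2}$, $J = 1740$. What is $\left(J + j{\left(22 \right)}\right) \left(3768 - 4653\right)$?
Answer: $-1539900$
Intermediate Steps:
$j{\left(M \right)} = 0$ ($j{\left(M \right)} = 0^{2} = 0$)
$\left(J + j{\left(22 \right)}\right) \left(3768 - 4653\right) = \left(1740 + 0\right) \left(3768 - 4653\right) = 1740 \left(-885\right) = -1539900$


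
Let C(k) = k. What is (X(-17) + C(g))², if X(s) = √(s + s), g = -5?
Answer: (5 - I*√34)² ≈ -9.0 - 58.31*I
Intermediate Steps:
X(s) = √2*√s (X(s) = √(2*s) = √2*√s)
(X(-17) + C(g))² = (√2*√(-17) - 5)² = (√2*(I*√17) - 5)² = (I*√34 - 5)² = (-5 + I*√34)²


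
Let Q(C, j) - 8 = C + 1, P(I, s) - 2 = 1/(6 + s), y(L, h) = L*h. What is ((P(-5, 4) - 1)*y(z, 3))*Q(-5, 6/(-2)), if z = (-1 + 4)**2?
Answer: 594/5 ≈ 118.80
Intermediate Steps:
z = 9 (z = 3**2 = 9)
P(I, s) = 2 + 1/(6 + s)
Q(C, j) = 9 + C (Q(C, j) = 8 + (C + 1) = 8 + (1 + C) = 9 + C)
((P(-5, 4) - 1)*y(z, 3))*Q(-5, 6/(-2)) = (((13 + 2*4)/(6 + 4) - 1)*(9*3))*(9 - 5) = (((13 + 8)/10 - 1)*27)*4 = (((1/10)*21 - 1)*27)*4 = ((21/10 - 1)*27)*4 = ((11/10)*27)*4 = (297/10)*4 = 594/5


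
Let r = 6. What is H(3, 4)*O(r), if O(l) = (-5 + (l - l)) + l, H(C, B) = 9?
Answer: 9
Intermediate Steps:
O(l) = -5 + l (O(l) = (-5 + 0) + l = -5 + l)
H(3, 4)*O(r) = 9*(-5 + 6) = 9*1 = 9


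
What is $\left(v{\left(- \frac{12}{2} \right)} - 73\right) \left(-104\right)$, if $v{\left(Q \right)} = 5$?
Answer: $7072$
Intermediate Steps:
$\left(v{\left(- \frac{12}{2} \right)} - 73\right) \left(-104\right) = \left(5 - 73\right) \left(-104\right) = \left(-68\right) \left(-104\right) = 7072$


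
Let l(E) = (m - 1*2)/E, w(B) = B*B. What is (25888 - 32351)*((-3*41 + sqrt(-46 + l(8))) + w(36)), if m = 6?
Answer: -7581099 - 6463*I*sqrt(182)/2 ≈ -7.5811e+6 - 43595.0*I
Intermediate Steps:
w(B) = B**2
l(E) = 4/E (l(E) = (6 - 1*2)/E = (6 - 2)/E = 4/E)
(25888 - 32351)*((-3*41 + sqrt(-46 + l(8))) + w(36)) = (25888 - 32351)*((-3*41 + sqrt(-46 + 4/8)) + 36**2) = -6463*((-123 + sqrt(-46 + 4*(1/8))) + 1296) = -6463*((-123 + sqrt(-46 + 1/2)) + 1296) = -6463*((-123 + sqrt(-91/2)) + 1296) = -6463*((-123 + I*sqrt(182)/2) + 1296) = -6463*(1173 + I*sqrt(182)/2) = -7581099 - 6463*I*sqrt(182)/2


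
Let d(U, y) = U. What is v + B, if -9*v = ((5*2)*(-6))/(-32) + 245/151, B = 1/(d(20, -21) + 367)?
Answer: -180467/467496 ≈ -0.38603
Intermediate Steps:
B = 1/387 (B = 1/(20 + 367) = 1/387 ≈ 0.0025840)
v = -4225/10872 (v = -(((5*2)*(-6))/(-32) + 245/151)/9 = -((10*(-6))*(-1/32) + 245*(1/151))/9 = -(-60*(-1/32) + 245/151)/9 = -(15/8 + 245/151)/9 = -⅑*4225/1208 = -4225/10872 ≈ -0.38861)
v + B = -4225/10872 + 1/387 = -180467/467496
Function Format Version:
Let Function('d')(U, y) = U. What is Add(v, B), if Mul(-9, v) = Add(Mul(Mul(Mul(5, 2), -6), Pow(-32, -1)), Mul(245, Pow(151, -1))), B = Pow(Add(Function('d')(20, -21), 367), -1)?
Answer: Rational(-180467, 467496) ≈ -0.38603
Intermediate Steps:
B = Rational(1, 387) (B = Pow(Add(20, 367), -1) = Pow(387, -1) = Rational(1, 387) ≈ 0.0025840)
v = Rational(-4225, 10872) (v = Mul(Rational(-1, 9), Add(Mul(Mul(Mul(5, 2), -6), Pow(-32, -1)), Mul(245, Pow(151, -1)))) = Mul(Rational(-1, 9), Add(Mul(Mul(10, -6), Rational(-1, 32)), Mul(245, Rational(1, 151)))) = Mul(Rational(-1, 9), Add(Mul(-60, Rational(-1, 32)), Rational(245, 151))) = Mul(Rational(-1, 9), Add(Rational(15, 8), Rational(245, 151))) = Mul(Rational(-1, 9), Rational(4225, 1208)) = Rational(-4225, 10872) ≈ -0.38861)
Add(v, B) = Add(Rational(-4225, 10872), Rational(1, 387)) = Rational(-180467, 467496)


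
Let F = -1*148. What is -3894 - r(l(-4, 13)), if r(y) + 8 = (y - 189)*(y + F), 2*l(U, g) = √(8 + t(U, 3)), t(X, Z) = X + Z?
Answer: -127439/4 + 337*√7/2 ≈ -31414.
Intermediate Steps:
F = -148
l(U, g) = √(11 + U)/2 (l(U, g) = √(8 + (U + 3))/2 = √(8 + (3 + U))/2 = √(11 + U)/2)
r(y) = -8 + (-189 + y)*(-148 + y) (r(y) = -8 + (y - 189)*(y - 148) = -8 + (-189 + y)*(-148 + y))
-3894 - r(l(-4, 13)) = -3894 - (27964 + (√(11 - 4)/2)² - 337*√(11 - 4)/2) = -3894 - (27964 + (√7/2)² - 337*√7/2) = -3894 - (27964 + 7/4 - 337*√7/2) = -3894 - (111863/4 - 337*√7/2) = -3894 + (-111863/4 + 337*√7/2) = -127439/4 + 337*√7/2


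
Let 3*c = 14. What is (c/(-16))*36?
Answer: -21/2 ≈ -10.500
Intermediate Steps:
c = 14/3 (c = (1/3)*14 = 14/3 ≈ 4.6667)
(c/(-16))*36 = ((14/3)/(-16))*36 = ((14/3)*(-1/16))*36 = -7/24*36 = -21/2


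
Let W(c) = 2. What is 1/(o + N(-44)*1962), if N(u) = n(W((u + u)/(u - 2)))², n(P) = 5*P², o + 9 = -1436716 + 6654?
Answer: -1/645271 ≈ -1.5497e-6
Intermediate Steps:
o = -1430071 (o = -9 + (-1436716 + 6654) = -9 - 1430062 = -1430071)
N(u) = 400 (N(u) = (5*2²)² = (5*4)² = 20² = 400)
1/(o + N(-44)*1962) = 1/(-1430071 + 400*1962) = 1/(-1430071 + 784800) = 1/(-645271) = -1/645271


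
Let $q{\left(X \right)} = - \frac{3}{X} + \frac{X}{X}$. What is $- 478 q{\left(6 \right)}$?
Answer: $-239$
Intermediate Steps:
$q{\left(X \right)} = 1 - \frac{3}{X}$ ($q{\left(X \right)} = - \frac{3}{X} + 1 = 1 - \frac{3}{X}$)
$- 478 q{\left(6 \right)} = - 478 \frac{-3 + 6}{6} = - 478 \cdot \frac{1}{6} \cdot 3 = \left(-478\right) \frac{1}{2} = -239$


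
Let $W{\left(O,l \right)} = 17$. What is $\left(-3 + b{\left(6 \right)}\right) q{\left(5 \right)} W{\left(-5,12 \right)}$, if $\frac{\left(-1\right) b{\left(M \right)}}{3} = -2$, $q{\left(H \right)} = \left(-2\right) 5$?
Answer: $-510$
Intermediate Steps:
$q{\left(H \right)} = -10$
$b{\left(M \right)} = 6$ ($b{\left(M \right)} = \left(-3\right) \left(-2\right) = 6$)
$\left(-3 + b{\left(6 \right)}\right) q{\left(5 \right)} W{\left(-5,12 \right)} = \left(-3 + 6\right) \left(-10\right) 17 = 3 \left(-10\right) 17 = \left(-30\right) 17 = -510$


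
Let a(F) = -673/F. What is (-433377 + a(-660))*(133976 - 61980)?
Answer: -5148220617853/165 ≈ -3.1201e+10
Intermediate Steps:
(-433377 + a(-660))*(133976 - 61980) = (-433377 - 673/(-660))*(133976 - 61980) = (-433377 - 673*(-1/660))*71996 = (-433377 + 673/660)*71996 = -286028147/660*71996 = -5148220617853/165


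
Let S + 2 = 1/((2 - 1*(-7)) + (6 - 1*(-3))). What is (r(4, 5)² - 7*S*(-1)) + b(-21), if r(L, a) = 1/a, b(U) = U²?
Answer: 192343/450 ≈ 427.43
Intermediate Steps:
S = -35/18 (S = -2 + 1/((2 - 1*(-7)) + (6 - 1*(-3))) = -2 + 1/((2 + 7) + (6 + 3)) = -2 + 1/(9 + 9) = -2 + 1/18 = -35/18 ≈ -1.9444)
(r(4, 5)² - 7*S*(-1)) + b(-21) = ((1/5)² - 7*(-35/18)*(-1)) + (-21)² = ((⅕)² + (245/18)*(-1)) + 441 = (1/25 - 245/18) + 441 = -6107/450 + 441 = 192343/450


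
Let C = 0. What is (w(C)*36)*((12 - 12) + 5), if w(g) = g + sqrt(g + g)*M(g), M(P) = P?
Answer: 0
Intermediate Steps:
w(g) = g + sqrt(2)*g**(3/2) (w(g) = g + sqrt(g + g)*g = g + sqrt(2*g)*g = g + (sqrt(2)*sqrt(g))*g = g + sqrt(2)*g**(3/2))
(w(C)*36)*((12 - 12) + 5) = ((0 + sqrt(2)*0**(3/2))*36)*((12 - 12) + 5) = ((0 + sqrt(2)*0)*36)*(0 + 5) = ((0 + 0)*36)*5 = (0*36)*5 = 0*5 = 0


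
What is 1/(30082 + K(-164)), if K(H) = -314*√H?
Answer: 15041/460548234 + 157*I*√41/230274117 ≈ 3.2659e-5 + 4.3656e-6*I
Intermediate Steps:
1/(30082 + K(-164)) = 1/(30082 - 628*I*√41)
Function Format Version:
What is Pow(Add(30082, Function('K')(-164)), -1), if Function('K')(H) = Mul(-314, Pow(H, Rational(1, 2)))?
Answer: Add(Rational(15041, 460548234), Mul(Rational(157, 230274117), I, Pow(41, Rational(1, 2)))) ≈ Add(3.2659e-5, Mul(4.3656e-6, I))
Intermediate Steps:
Pow(Add(30082, Function('K')(-164)), -1) = Pow(Add(30082, Mul(-314, Pow(-164, Rational(1, 2)))), -1) = Pow(Add(30082, Mul(-314, Mul(2, I, Pow(41, Rational(1, 2))))), -1) = Pow(Add(30082, Mul(-628, I, Pow(41, Rational(1, 2)))), -1)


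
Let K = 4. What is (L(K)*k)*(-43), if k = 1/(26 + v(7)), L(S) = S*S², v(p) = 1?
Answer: -2752/27 ≈ -101.93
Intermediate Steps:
L(S) = S³
k = 1/27 (k = 1/(26 + 1) = 1/27 ≈ 0.037037)
(L(K)*k)*(-43) = (4³*(1/27))*(-43) = (64*(1/27))*(-43) = (64/27)*(-43) = -2752/27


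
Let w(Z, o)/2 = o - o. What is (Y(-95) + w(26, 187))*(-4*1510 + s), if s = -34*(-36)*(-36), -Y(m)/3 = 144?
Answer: 21644928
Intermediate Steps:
Y(m) = -432 (Y(m) = -3*144 = -432)
w(Z, o) = 0 (w(Z, o) = 2*(o - o) = 2*0 = 0)
s = -44064 (s = 1224*(-36) = -44064)
(Y(-95) + w(26, 187))*(-4*1510 + s) = (-432 + 0)*(-4*1510 - 44064) = -432*(-6040 - 44064) = -432*(-50104) = 21644928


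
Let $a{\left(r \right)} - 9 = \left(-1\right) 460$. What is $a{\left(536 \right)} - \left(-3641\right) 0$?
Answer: $-451$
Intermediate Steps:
$a{\left(r \right)} = -451$ ($a{\left(r \right)} = 9 - 460 = -451$)
$a{\left(536 \right)} - \left(-3641\right) 0 = -451 - \left(-3641\right) 0 = -451 - 0 = -451 + 0 = -451$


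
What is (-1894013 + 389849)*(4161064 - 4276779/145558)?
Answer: -455514916547524506/72779 ≈ -6.2589e+12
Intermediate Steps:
(-1894013 + 389849)*(4161064 - 4276779/145558) = -1504164*(4161064 - 4276779*1/145558) = -1504164*(4161064 - 4276779/145558) = -1504164*605671876933/145558 = -455514916547524506/72779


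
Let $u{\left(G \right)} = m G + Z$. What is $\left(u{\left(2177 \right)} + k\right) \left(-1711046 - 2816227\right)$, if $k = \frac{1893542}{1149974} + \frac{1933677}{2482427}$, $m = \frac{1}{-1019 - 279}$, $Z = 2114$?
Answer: $- \frac{13267013615807678988267}{1385727376946} \approx -9.574 \cdot 10^{9}$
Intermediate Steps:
$m = - \frac{1}{1298}$ ($m = \frac{1}{-1298} = - \frac{1}{1298} \approx -0.00077042$)
$k = \frac{494589861488}{203909036207}$ ($k = 1893542 \cdot \frac{1}{1149974} + 1933677 \cdot \frac{1}{2482427} = \frac{135253}{82141} + \frac{1933677}{2482427} = \frac{494589861488}{203909036207} \approx 2.4255$)
$u{\left(G \right)} = 2114 - \frac{G}{1298}$ ($u{\left(G \right)} = - \frac{G}{1298} + 2114 = 2114 - \frac{G}{1298}$)
$\left(u{\left(2177 \right)} + k\right) \left(-1711046 - 2816227\right) = \left(\left(2114 - \frac{2177}{1298}\right) + \frac{494589861488}{203909036207}\right) \left(-1711046 - 2816227\right) = \left(\left(2114 - \frac{2177}{1298}\right) + \frac{494589861488}{203909036207}\right) \left(-4527273\right) = \left(\frac{2741795}{1298} + \frac{494589861488}{203909036207}\right) \left(-4527273\right) = \frac{559718753567382989}{264673928996686} \left(-4527273\right) = - \frac{13267013615807678988267}{1385727376946}$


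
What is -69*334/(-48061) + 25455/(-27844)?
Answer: -581699931/1338210484 ≈ -0.43468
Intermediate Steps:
-69*334/(-48061) + 25455/(-27844) = -23046*(-1/48061) + 25455*(-1/27844) = 23046/48061 - 25455/27844 = -581699931/1338210484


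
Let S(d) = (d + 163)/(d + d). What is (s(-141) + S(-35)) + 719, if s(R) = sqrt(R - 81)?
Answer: 25101/35 + I*sqrt(222) ≈ 717.17 + 14.9*I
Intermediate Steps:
S(d) = (163 + d)/(2*d) (S(d) = (163 + d)/((2*d)) = (163 + d)*(1/(2*d)) = (163 + d)/(2*d))
s(R) = sqrt(-81 + R)
(s(-141) + S(-35)) + 719 = (sqrt(-81 - 141) + (1/2)*(163 - 35)/(-35)) + 719 = (sqrt(-222) + (1/2)*(-1/35)*128) + 719 = (I*sqrt(222) - 64/35) + 719 = (-64/35 + I*sqrt(222)) + 719 = 25101/35 + I*sqrt(222)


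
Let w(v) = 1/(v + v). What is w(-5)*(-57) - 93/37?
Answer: 1179/370 ≈ 3.1865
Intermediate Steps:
w(v) = 1/(2*v)
w(-5)*(-57) - 93/37 = ((½)/(-5))*(-57) - 93/37 = ((½)*(-⅕))*(-57) - 93*1/37 = -⅒*(-57) - 93/37 = 57/10 - 93/37 = 1179/370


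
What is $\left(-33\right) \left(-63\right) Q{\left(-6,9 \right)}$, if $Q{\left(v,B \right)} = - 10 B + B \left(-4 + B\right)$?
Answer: $-93555$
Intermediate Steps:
$\left(-33\right) \left(-63\right) Q{\left(-6,9 \right)} = \left(-33\right) \left(-63\right) 9 \left(-14 + 9\right) = 2079 \cdot 9 \left(-5\right) = 2079 \left(-45\right) = -93555$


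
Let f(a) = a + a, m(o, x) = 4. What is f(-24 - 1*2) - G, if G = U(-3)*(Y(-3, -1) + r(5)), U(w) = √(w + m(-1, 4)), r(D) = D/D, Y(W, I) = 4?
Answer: -57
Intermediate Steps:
r(D) = 1
f(a) = 2*a
U(w) = √(4 + w) (U(w) = √(w + 4) = √(4 + w))
G = 5 (G = √(4 - 3)*(4 + 1) = √1*5 = 1*5 = 5)
f(-24 - 1*2) - G = 2*(-24 - 1*2) - 1*5 = 2*(-24 - 2) - 5 = 2*(-26) - 5 = -52 - 5 = -57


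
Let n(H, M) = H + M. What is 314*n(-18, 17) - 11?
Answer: -325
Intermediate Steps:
314*n(-18, 17) - 11 = 314*(-18 + 17) - 11 = 314*(-1) - 11 = -314 - 11 = -325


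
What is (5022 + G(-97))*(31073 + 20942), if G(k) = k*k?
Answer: 750628465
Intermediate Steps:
G(k) = k²
(5022 + G(-97))*(31073 + 20942) = (5022 + (-97)²)*(31073 + 20942) = (5022 + 9409)*52015 = 14431*52015 = 750628465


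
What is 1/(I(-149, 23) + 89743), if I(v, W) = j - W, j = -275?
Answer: 1/89445 ≈ 1.1180e-5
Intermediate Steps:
I(v, W) = -275 - W
1/(I(-149, 23) + 89743) = 1/((-275 - 1*23) + 89743) = 1/((-275 - 23) + 89743) = 1/(-298 + 89743) = 1/89445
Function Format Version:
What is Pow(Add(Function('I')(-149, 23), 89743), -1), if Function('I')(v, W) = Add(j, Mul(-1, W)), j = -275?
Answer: Rational(1, 89445) ≈ 1.1180e-5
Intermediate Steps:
Function('I')(v, W) = Add(-275, Mul(-1, W))
Pow(Add(Function('I')(-149, 23), 89743), -1) = Pow(Add(Add(-275, Mul(-1, 23)), 89743), -1) = Pow(Add(Add(-275, -23), 89743), -1) = Pow(Add(-298, 89743), -1) = Pow(89445, -1) = Rational(1, 89445)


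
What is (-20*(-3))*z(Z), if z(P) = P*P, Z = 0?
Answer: 0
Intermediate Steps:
z(P) = P²
(-20*(-3))*z(Z) = -20*(-3)*0² = 60*0 = 0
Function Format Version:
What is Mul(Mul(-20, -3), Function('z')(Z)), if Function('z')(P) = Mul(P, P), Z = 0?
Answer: 0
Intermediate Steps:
Function('z')(P) = Pow(P, 2)
Mul(Mul(-20, -3), Function('z')(Z)) = Mul(Mul(-20, -3), Pow(0, 2)) = Mul(60, 0) = 0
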